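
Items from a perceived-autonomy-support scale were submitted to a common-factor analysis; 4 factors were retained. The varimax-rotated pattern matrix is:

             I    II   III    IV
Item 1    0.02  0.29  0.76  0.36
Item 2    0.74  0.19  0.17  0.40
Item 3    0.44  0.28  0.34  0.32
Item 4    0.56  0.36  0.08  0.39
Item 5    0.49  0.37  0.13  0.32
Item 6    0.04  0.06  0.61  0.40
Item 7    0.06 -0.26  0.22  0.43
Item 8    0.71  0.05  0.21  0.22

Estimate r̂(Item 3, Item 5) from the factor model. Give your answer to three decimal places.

0.466

r̂ = Σ λ_i·λ_j across factors = (0.44)(0.49) + (0.28)(0.37) + (0.34)(0.13) + (0.32)(0.32)
  = +0.2156 +0.1036 +0.0442 +0.1024 = 0.4658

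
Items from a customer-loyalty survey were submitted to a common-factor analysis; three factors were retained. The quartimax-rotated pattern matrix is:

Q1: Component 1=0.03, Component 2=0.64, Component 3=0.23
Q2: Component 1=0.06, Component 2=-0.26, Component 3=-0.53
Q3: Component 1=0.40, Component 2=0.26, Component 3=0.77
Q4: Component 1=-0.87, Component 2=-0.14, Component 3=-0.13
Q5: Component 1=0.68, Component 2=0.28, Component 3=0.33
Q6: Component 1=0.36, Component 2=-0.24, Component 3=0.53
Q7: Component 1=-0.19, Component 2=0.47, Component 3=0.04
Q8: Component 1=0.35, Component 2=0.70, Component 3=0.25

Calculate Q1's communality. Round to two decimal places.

0.46

h² = 0.03² + 0.64² + 0.23² = 0.0009 + 0.4096 + 0.0529 = 0.4634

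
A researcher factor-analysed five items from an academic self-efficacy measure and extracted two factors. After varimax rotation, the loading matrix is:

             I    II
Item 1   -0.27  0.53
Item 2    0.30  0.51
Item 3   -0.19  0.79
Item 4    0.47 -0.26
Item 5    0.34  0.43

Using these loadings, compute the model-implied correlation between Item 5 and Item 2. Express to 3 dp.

0.321

r̂ = Σ λ_i·λ_j across factors = (0.34)(0.30) + (0.43)(0.51)
  = +0.1020 +0.2193 = 0.3213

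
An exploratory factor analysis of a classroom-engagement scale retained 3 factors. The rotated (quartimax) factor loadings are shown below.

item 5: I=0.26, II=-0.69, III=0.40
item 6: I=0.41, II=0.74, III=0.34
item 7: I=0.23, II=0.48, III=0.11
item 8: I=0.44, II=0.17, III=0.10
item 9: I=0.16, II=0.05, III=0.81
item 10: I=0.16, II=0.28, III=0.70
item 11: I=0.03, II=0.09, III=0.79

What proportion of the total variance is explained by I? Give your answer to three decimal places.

0.076

SS loadings for I = 0.26² + 0.41² + 0.23² + 0.44² + 0.16² + 0.16² + 0.03² = 0.5343
Proportion of variance = 0.5343 / 7 = 0.0763.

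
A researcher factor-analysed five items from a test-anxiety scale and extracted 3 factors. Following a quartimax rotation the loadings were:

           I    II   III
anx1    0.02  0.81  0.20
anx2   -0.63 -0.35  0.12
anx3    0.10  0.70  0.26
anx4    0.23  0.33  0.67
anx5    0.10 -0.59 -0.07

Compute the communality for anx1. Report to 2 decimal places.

0.70

h² = 0.02² + 0.81² + 0.20² = 0.0004 + 0.6561 + 0.0400 = 0.6965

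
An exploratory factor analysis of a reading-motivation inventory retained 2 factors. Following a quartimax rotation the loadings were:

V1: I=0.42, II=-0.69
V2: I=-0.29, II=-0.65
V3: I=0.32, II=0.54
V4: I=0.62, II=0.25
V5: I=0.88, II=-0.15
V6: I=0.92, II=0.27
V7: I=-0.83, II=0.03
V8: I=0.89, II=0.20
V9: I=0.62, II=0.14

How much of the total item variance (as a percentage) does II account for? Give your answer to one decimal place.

15.7%

SS loadings for II = (-0.69)² + (-0.65)² + 0.54² + 0.25² + (-0.15)² + 0.27² + 0.03² + 0.20² + 0.14² = 1.4086
With 9 standardized items, total variance = 9. Proportion = 1.4086/9 = 0.1565 → 15.65%.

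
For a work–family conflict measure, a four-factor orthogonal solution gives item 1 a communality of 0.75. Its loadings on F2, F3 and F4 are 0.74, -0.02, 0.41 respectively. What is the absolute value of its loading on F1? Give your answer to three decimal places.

Under orthogonal rotation h² = Σλ², so λ_F1² = h² − (0.7161) = 0.75 − 0.7161 = 0.0339.
|λ| = √0.0339 = 0.1841.

0.184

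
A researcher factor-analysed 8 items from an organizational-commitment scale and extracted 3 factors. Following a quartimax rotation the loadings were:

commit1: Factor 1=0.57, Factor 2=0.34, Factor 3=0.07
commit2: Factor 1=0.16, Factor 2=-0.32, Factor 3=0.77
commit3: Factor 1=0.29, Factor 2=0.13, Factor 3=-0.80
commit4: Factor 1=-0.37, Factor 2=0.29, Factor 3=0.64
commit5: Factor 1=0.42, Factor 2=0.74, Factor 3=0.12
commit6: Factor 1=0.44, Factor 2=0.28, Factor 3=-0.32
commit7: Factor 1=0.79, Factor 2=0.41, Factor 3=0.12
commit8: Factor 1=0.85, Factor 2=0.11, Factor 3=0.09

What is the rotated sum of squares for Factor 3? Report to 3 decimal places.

1.787

SS loadings for Factor 3 = 0.07² + 0.77² + (-0.80)² + 0.64² + 0.12² + (-0.32)² + 0.12² + 0.09² = 0.0049 + 0.5929 + 0.6400 + 0.4096 + 0.0144 + 0.1024 + 0.0144 + 0.0081 = 1.7867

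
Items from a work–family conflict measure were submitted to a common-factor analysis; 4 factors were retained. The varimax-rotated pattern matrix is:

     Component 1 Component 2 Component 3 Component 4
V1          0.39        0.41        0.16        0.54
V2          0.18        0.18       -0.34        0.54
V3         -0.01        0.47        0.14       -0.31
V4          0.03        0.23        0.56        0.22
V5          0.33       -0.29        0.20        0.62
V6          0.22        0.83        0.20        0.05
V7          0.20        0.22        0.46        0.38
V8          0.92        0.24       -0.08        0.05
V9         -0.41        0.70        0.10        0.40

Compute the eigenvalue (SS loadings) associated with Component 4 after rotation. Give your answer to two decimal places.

1.42

SS loadings for Component 4 = 0.54² + 0.54² + (-0.31)² + 0.22² + 0.62² + 0.05² + 0.38² + 0.05² + 0.40² = 0.2916 + 0.2916 + 0.0961 + 0.0484 + 0.3844 + 0.0025 + 0.1444 + 0.0025 + 0.1600 = 1.4215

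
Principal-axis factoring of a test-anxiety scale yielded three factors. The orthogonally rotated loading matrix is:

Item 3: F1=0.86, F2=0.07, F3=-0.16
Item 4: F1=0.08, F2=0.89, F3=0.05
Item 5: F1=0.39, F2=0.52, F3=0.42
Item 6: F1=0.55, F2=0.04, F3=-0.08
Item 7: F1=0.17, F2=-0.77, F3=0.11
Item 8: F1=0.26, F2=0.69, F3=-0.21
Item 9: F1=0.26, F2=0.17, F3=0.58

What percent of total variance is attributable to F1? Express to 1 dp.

19.5%

SS loadings for F1 = 0.86² + 0.08² + 0.39² + 0.55² + 0.17² + 0.26² + 0.26² = 1.3647
With 7 standardized items, total variance = 7. Proportion = 1.3647/7 = 0.1950 → 19.50%.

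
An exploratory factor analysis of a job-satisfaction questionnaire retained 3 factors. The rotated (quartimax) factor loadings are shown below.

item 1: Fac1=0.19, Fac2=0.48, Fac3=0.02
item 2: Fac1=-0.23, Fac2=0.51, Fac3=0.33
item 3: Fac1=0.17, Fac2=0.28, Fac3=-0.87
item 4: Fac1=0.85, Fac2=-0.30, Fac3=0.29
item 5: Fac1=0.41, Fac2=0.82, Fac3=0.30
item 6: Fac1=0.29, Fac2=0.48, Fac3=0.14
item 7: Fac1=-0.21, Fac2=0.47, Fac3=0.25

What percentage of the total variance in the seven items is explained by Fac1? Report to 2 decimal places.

16.24%

SS loadings for Fac1 = 0.19² + (-0.23)² + 0.17² + 0.85² + 0.41² + 0.29² + (-0.21)² = 1.1367
With 7 standardized items, total variance = 7. Proportion = 1.1367/7 = 0.1624 → 16.24%.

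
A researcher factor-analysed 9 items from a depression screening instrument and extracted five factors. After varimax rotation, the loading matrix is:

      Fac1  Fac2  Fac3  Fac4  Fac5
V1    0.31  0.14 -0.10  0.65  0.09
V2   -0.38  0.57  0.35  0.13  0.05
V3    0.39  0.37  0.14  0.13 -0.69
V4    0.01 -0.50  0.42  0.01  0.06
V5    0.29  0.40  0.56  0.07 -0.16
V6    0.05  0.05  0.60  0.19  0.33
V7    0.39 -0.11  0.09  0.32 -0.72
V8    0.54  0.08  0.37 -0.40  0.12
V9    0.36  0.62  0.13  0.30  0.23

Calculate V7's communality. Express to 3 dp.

h² = 0.39² + (-0.11)² + 0.09² + 0.32² + (-0.72)² = 0.1521 + 0.0121 + 0.0081 + 0.1024 + 0.5184 = 0.7931

0.793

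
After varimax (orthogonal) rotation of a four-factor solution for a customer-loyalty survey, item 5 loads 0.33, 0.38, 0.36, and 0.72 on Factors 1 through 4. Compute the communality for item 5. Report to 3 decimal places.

h² = 0.33² + 0.38² + 0.36² + 0.72² = 0.1089 + 0.1444 + 0.1296 + 0.5184 = 0.9013

0.901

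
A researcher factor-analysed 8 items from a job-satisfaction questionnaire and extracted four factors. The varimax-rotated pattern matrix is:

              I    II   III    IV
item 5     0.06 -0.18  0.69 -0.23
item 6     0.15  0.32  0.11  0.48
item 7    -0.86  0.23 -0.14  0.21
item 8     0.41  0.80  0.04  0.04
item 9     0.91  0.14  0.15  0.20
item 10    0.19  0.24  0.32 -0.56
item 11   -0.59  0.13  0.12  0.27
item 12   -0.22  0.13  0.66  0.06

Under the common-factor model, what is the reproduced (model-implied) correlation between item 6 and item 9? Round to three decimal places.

0.294

r̂ = Σ λ_i·λ_j across factors = (0.15)(0.91) + (0.32)(0.14) + (0.11)(0.15) + (0.48)(0.20)
  = +0.1365 +0.0448 +0.0165 +0.0960 = 0.2938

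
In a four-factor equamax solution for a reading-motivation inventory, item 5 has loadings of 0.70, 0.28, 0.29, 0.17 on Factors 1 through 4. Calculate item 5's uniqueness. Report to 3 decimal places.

0.319

h² = 0.70² + 0.28² + 0.29² + 0.17² = 0.4900 + 0.0784 + 0.0841 + 0.0289 = 0.6814
Uniqueness u² = 1 − h² = 1 − 0.6814 = 0.3186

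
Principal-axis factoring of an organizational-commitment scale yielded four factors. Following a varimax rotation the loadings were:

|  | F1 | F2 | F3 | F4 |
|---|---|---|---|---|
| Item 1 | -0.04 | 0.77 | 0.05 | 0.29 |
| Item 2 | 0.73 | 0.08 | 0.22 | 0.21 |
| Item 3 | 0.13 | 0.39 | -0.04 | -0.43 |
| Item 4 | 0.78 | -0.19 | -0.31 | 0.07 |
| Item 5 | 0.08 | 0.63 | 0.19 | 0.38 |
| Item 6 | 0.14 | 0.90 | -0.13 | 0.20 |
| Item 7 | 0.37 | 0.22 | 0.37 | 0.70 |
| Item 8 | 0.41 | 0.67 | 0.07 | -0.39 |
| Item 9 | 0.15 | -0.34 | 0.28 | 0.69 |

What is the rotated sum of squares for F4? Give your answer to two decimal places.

1.62

SS loadings for F4 = 0.29² + 0.21² + (-0.43)² + 0.07² + 0.38² + 0.20² + 0.70² + (-0.39)² + 0.69² = 0.0841 + 0.0441 + 0.1849 + 0.0049 + 0.1444 + 0.0400 + 0.4900 + 0.1521 + 0.4761 = 1.6206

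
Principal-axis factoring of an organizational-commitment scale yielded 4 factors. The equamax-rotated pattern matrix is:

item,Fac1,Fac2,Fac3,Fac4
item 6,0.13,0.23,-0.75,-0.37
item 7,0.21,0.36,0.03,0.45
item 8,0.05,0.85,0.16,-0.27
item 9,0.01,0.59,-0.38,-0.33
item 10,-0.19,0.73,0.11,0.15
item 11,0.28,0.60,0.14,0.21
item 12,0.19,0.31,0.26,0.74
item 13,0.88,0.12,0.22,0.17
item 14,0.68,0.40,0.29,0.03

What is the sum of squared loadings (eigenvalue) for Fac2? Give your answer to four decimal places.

SS loadings for Fac2 = 0.23² + 0.36² + 0.85² + 0.59² + 0.73² + 0.60² + 0.31² + 0.12² + 0.40² = 0.0529 + 0.1296 + 0.7225 + 0.3481 + 0.5329 + 0.3600 + 0.0961 + 0.0144 + 0.1600 = 2.4165

2.4165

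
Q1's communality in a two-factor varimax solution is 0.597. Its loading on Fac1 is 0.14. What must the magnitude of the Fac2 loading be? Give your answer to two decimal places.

0.76

Under orthogonal rotation h² = Σλ², so λ_Fac2² = h² − (0.0196) = 0.597 − 0.0196 = 0.5774.
|λ| = √0.5774 = 0.7599.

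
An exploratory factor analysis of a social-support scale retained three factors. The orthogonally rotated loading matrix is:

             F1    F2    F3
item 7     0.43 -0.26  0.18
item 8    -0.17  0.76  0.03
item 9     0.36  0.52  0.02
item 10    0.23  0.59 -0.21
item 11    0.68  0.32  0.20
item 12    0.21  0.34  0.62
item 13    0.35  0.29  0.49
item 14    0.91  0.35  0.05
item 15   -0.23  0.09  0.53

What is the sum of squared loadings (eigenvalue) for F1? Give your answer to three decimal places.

1.906

SS loadings for F1 = 0.43² + (-0.17)² + 0.36² + 0.23² + 0.68² + 0.21² + 0.35² + 0.91² + (-0.23)² = 0.1849 + 0.0289 + 0.1296 + 0.0529 + 0.4624 + 0.0441 + 0.1225 + 0.8281 + 0.0529 = 1.9063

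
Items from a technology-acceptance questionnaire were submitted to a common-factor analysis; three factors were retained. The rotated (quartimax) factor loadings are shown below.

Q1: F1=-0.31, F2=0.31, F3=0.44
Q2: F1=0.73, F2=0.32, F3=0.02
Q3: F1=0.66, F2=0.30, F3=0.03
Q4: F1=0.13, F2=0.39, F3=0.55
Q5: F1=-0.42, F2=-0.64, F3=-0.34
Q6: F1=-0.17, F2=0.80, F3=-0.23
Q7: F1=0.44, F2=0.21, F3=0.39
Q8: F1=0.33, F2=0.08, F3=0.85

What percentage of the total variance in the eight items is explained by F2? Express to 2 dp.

SS loadings for F2 = 0.31² + 0.32² + 0.30² + 0.39² + (-0.64)² + 0.80² + 0.21² + 0.08² = 1.5407
With 8 standardized items, total variance = 8. Proportion = 1.5407/8 = 0.1926 → 19.26%.

19.26%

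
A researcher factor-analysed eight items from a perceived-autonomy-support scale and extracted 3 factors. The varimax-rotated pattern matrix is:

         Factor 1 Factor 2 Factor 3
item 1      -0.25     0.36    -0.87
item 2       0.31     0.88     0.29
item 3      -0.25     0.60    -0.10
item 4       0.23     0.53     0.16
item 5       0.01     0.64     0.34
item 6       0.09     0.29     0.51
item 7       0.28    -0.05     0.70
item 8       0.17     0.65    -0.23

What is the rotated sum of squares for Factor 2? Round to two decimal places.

2.46

SS loadings for Factor 2 = 0.36² + 0.88² + 0.60² + 0.53² + 0.64² + 0.29² + (-0.05)² + 0.65² = 0.1296 + 0.7744 + 0.3600 + 0.2809 + 0.4096 + 0.0841 + 0.0025 + 0.4225 = 2.4636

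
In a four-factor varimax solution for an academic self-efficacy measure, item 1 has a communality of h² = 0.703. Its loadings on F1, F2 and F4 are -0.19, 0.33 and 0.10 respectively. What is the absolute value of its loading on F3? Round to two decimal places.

Under orthogonal rotation h² = Σλ², so λ_F3² = h² − (0.1550) = 0.703 − 0.1550 = 0.5480.
|λ| = √0.5480 = 0.7403.

0.74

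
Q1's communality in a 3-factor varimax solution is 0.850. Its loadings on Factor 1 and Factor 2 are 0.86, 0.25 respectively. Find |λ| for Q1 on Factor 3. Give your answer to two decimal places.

Under orthogonal rotation h² = Σλ², so λ_Factor 3² = h² − (0.8021) = 0.850 − 0.8021 = 0.0479.
|λ| = √0.0479 = 0.2189.

0.22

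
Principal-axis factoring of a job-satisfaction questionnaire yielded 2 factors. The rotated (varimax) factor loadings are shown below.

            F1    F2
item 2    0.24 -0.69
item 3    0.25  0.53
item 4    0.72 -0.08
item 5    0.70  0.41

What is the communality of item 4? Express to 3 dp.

h² = 0.72² + (-0.08)² = 0.5184 + 0.0064 = 0.5248

0.525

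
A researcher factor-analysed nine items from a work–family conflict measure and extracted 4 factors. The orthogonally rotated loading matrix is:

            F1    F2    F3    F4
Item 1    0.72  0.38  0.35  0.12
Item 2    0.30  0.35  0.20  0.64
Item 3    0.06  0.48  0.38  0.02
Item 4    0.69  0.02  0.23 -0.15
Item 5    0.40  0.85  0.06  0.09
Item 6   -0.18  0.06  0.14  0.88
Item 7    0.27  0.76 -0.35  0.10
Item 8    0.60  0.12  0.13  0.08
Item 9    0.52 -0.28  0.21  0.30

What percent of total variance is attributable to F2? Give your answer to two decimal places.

21.05%

SS loadings for F2 = 0.38² + 0.35² + 0.48² + 0.02² + 0.85² + 0.06² + 0.76² + 0.12² + (-0.28)² = 1.8942
With 9 standardized items, total variance = 9. Proportion = 1.8942/9 = 0.2105 → 21.05%.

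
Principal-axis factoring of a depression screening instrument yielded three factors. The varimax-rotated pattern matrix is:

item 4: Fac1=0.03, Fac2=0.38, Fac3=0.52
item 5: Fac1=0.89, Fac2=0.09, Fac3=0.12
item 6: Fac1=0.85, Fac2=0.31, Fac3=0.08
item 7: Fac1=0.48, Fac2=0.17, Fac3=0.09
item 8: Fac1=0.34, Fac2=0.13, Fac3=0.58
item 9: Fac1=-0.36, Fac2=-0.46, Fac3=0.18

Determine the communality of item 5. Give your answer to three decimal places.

h² = 0.89² + 0.09² + 0.12² = 0.7921 + 0.0081 + 0.0144 = 0.8146

0.815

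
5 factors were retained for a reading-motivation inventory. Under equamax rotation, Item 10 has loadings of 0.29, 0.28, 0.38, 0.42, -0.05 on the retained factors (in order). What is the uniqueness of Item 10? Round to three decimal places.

h² = 0.29² + 0.28² + 0.38² + 0.42² + (-0.05)² = 0.0841 + 0.0784 + 0.1444 + 0.1764 + 0.0025 = 0.4858
Uniqueness u² = 1 − h² = 1 − 0.4858 = 0.5142

0.514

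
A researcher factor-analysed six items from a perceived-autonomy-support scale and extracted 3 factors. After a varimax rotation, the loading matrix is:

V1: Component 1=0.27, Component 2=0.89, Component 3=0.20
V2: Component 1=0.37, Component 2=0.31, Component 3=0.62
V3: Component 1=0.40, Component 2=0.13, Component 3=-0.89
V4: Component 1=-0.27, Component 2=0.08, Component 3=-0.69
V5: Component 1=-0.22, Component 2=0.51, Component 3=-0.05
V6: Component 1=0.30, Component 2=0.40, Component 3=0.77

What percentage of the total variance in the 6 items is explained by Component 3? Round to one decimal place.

38.1%

SS loadings for Component 3 = 0.20² + 0.62² + (-0.89)² + (-0.69)² + (-0.05)² + 0.77² = 2.2880
With 6 standardized items, total variance = 6. Proportion = 2.2880/6 = 0.3813 → 38.13%.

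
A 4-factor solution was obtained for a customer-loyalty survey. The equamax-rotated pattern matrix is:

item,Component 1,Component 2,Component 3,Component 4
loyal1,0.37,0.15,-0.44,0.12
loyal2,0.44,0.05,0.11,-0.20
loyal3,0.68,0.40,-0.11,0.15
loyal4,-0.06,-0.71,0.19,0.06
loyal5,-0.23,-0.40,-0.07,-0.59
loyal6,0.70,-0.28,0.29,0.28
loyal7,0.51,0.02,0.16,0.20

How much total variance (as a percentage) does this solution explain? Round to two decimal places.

Communalities: 0.3674, 0.2482, 0.6570, 0.5474, 0.5659, 0.7309, 0.3261; Σh² = 3.4429.
Total variance with 7 standardized items is 7, so the solution explains 3.4429/7 = 0.4918 = 49.18%.

49.18%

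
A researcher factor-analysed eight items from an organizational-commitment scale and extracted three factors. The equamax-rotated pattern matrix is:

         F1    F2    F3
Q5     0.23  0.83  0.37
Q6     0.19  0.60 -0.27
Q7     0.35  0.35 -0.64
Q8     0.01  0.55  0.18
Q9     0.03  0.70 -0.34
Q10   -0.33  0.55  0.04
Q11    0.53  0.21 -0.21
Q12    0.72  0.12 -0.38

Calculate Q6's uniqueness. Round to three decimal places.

h² = 0.19² + 0.60² + (-0.27)² = 0.0361 + 0.3600 + 0.0729 = 0.4690
Uniqueness u² = 1 − h² = 1 − 0.4690 = 0.5310

0.531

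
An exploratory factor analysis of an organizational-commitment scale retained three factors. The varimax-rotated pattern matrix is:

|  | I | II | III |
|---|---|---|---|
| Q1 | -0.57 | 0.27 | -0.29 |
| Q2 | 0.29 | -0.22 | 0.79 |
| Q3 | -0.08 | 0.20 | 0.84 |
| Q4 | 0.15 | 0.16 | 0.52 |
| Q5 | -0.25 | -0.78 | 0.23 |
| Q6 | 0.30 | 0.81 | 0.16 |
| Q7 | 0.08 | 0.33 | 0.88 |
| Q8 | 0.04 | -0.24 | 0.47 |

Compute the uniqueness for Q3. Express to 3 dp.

0.248

h² = (-0.08)² + 0.20² + 0.84² = 0.0064 + 0.0400 + 0.7056 = 0.7520
Uniqueness u² = 1 − h² = 1 − 0.7520 = 0.2480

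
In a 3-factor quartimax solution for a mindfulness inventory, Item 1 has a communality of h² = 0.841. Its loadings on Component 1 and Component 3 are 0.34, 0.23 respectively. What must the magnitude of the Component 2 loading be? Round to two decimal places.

Under orthogonal rotation h² = Σλ², so λ_Component 2² = h² − (0.1685) = 0.841 − 0.1685 = 0.6725.
|λ| = √0.6725 = 0.8201.

0.82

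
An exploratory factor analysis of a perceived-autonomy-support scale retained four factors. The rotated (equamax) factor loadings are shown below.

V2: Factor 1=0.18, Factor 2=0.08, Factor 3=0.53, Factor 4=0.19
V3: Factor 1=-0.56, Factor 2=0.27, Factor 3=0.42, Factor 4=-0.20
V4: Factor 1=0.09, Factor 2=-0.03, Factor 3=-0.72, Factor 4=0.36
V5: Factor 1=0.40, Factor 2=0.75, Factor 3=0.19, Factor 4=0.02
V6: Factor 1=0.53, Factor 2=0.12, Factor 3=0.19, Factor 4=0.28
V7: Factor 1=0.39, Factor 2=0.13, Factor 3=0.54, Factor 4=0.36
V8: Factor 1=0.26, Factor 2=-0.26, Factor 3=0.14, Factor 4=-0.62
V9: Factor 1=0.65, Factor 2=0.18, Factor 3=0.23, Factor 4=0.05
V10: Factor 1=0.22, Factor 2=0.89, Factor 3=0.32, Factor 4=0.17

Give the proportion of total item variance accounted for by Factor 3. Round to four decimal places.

SS loadings for Factor 3 = 0.53² + 0.42² + (-0.72)² + 0.19² + 0.19² + 0.54² + 0.14² + 0.23² + 0.32² = 1.5144
Proportion of variance = 1.5144 / 9 = 0.1683.

0.1683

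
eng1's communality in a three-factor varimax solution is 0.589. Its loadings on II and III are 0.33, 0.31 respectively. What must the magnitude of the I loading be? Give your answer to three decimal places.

0.620

Under orthogonal rotation h² = Σλ², so λ_I² = h² − (0.2050) = 0.589 − 0.2050 = 0.3840.
|λ| = √0.3840 = 0.6197.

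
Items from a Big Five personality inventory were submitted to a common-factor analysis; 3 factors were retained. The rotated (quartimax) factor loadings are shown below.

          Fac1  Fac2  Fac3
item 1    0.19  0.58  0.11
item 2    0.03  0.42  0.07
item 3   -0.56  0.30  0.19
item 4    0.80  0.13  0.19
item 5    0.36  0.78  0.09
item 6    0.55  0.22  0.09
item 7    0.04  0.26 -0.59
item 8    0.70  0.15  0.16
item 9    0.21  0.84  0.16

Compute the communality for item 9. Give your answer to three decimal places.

0.775

h² = 0.21² + 0.84² + 0.16² = 0.0441 + 0.7056 + 0.0256 = 0.7753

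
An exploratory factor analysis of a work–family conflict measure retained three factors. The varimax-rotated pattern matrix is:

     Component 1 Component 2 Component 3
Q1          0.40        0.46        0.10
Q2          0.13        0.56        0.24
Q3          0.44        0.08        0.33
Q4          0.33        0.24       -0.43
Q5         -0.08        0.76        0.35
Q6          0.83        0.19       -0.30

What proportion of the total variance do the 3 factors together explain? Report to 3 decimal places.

0.492

SS loadings by factor: 1.1747, 1.2029, 0.5739; total = 2.9515.
Total variance with 6 standardized items is 6, so the solution explains 2.9515/6 = 0.4919.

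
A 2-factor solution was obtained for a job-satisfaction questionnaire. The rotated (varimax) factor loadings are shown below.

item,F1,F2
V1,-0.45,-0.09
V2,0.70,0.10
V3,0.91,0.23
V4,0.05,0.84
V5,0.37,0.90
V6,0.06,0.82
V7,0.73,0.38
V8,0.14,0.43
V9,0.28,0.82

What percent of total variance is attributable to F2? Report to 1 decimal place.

36.2%

SS loadings for F2 = (-0.09)² + 0.10² + 0.23² + 0.84² + 0.90² + 0.82² + 0.38² + 0.43² + 0.82² = 3.2607
With 9 standardized items, total variance = 9. Proportion = 3.2607/9 = 0.3623 → 36.23%.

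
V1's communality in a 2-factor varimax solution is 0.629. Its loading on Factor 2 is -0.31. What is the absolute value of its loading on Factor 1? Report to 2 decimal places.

0.73

Under orthogonal rotation h² = Σλ², so λ_Factor 1² = h² − (0.0961) = 0.629 − 0.0961 = 0.5329.
|λ| = √0.5329 = 0.7300.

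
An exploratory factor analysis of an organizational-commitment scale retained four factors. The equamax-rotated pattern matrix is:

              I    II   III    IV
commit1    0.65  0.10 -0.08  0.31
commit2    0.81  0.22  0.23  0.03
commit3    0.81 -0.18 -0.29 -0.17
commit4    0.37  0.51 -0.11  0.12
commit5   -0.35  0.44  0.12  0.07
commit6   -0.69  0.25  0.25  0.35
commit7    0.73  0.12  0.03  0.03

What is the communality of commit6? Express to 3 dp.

0.724

h² = (-0.69)² + 0.25² + 0.25² + 0.35² = 0.4761 + 0.0625 + 0.0625 + 0.1225 = 0.7236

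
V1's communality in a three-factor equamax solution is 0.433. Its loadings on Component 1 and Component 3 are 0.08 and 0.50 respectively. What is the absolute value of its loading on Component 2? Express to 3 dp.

0.420

Under orthogonal rotation h² = Σλ², so λ_Component 2² = h² − (0.2564) = 0.433 − 0.2564 = 0.1766.
|λ| = √0.1766 = 0.4202.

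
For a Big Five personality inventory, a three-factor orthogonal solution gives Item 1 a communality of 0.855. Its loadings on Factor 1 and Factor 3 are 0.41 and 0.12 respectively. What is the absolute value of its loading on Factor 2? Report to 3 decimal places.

Under orthogonal rotation h² = Σλ², so λ_Factor 2² = h² − (0.1825) = 0.855 − 0.1825 = 0.6725.
|λ| = √0.6725 = 0.8201.

0.820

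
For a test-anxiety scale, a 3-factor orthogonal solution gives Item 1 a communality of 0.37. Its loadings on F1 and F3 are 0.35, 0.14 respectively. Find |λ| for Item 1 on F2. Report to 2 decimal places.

Under orthogonal rotation h² = Σλ², so λ_F2² = h² − (0.1421) = 0.37 − 0.1421 = 0.2279.
|λ| = √0.2279 = 0.4774.

0.48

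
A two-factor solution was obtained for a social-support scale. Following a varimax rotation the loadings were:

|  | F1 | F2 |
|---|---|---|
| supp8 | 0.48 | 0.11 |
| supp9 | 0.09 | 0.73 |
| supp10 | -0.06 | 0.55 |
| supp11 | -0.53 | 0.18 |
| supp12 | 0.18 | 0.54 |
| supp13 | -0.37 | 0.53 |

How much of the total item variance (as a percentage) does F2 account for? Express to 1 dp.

SS loadings for F2 = 0.11² + 0.73² + 0.55² + 0.18² + 0.54² + 0.53² = 1.4524
With 6 standardized items, total variance = 6. Proportion = 1.4524/6 = 0.2421 → 24.21%.

24.2%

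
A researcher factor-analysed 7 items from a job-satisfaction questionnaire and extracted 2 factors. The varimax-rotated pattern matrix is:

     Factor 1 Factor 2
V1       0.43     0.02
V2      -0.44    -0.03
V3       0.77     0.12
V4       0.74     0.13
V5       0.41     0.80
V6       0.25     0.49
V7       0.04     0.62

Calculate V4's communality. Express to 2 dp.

0.56

h² = 0.74² + 0.13² = 0.5476 + 0.0169 = 0.5645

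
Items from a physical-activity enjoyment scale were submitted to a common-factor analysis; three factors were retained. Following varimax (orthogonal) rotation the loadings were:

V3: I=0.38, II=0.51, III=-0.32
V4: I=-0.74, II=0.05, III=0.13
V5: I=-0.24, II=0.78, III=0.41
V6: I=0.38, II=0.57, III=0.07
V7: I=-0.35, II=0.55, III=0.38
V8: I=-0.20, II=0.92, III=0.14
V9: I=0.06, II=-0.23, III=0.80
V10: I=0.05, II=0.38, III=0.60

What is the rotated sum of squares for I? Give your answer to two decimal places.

SS loadings for I = 0.38² + (-0.74)² + (-0.24)² + 0.38² + (-0.35)² + (-0.20)² + 0.06² + 0.05² = 0.1444 + 0.5476 + 0.0576 + 0.1444 + 0.1225 + 0.0400 + 0.0036 + 0.0025 = 1.0626

1.06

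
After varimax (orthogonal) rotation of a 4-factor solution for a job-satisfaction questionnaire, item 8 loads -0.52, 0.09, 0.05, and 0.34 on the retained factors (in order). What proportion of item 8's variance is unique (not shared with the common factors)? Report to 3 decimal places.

0.603

h² = (-0.52)² + 0.09² + 0.05² + 0.34² = 0.2704 + 0.0081 + 0.0025 + 0.1156 = 0.3966
Uniqueness u² = 1 − h² = 1 − 0.3966 = 0.6034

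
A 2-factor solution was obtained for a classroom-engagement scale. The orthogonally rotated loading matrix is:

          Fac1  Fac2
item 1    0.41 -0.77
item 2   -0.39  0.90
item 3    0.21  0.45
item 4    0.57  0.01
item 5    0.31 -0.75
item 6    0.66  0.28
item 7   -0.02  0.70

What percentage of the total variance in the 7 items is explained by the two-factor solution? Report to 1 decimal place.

SS loadings by factor: 1.2213, 2.7364; total = 3.9577.
Total variance with 7 standardized items is 7, so the solution explains 3.9577/7 = 0.5654 = 56.54%.

56.5%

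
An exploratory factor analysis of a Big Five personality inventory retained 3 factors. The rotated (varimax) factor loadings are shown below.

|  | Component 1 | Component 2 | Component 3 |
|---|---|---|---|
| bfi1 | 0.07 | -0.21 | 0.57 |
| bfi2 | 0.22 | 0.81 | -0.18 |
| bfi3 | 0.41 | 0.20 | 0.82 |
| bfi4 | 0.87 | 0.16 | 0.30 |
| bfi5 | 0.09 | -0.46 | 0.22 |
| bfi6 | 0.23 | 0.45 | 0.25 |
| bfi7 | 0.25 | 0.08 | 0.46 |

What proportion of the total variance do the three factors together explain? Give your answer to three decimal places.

SS loadings by factor: 1.1018, 1.1863, 1.4422; total = 3.7303.
Total variance with 7 standardized items is 7, so the solution explains 3.7303/7 = 0.5329.

0.533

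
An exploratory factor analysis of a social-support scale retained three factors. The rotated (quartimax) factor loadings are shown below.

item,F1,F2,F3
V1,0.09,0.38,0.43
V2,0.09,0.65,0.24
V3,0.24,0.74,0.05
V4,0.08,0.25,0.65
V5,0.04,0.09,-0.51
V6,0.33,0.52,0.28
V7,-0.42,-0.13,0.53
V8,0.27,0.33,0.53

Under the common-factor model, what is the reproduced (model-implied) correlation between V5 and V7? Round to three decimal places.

-0.299

r̂ = Σ λ_i·λ_j across factors = (0.04)(-0.42) + (0.09)(-0.13) + (-0.51)(0.53)
  = -0.0168 -0.0117 -0.2703 = -0.2988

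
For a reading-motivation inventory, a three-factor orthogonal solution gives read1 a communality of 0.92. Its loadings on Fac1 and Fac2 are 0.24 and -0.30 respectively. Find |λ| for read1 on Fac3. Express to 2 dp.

Under orthogonal rotation h² = Σλ², so λ_Fac3² = h² − (0.1476) = 0.92 − 0.1476 = 0.7724.
|λ| = √0.7724 = 0.8789.

0.88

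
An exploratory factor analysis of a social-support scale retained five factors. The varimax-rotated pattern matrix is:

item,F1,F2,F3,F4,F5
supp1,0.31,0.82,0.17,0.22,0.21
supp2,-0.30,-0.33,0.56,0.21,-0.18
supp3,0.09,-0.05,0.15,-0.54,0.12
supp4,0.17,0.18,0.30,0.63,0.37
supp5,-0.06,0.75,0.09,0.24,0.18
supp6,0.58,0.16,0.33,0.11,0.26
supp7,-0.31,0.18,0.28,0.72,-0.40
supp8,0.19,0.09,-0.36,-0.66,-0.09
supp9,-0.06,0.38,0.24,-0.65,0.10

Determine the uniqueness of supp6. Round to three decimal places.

0.449

h² = 0.58² + 0.16² + 0.33² + 0.11² + 0.26² = 0.3364 + 0.0256 + 0.1089 + 0.0121 + 0.0676 = 0.5506
Uniqueness u² = 1 − h² = 1 − 0.5506 = 0.4494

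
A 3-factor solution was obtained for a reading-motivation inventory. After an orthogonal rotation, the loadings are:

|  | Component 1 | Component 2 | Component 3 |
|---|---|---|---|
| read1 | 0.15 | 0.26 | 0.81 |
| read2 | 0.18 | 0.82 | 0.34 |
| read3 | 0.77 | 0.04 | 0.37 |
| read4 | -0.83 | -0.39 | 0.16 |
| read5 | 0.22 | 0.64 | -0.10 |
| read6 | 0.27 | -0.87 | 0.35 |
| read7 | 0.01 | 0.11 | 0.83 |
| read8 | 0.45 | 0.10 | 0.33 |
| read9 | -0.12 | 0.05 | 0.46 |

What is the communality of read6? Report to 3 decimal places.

h² = 0.27² + (-0.87)² + 0.35² = 0.0729 + 0.7569 + 0.1225 = 0.9523

0.952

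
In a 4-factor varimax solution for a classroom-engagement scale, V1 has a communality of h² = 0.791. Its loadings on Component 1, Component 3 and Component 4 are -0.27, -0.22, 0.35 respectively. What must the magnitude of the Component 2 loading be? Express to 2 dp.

0.74

Under orthogonal rotation h² = Σλ², so λ_Component 2² = h² − (0.2438) = 0.791 − 0.2438 = 0.5472.
|λ| = √0.5472 = 0.7397.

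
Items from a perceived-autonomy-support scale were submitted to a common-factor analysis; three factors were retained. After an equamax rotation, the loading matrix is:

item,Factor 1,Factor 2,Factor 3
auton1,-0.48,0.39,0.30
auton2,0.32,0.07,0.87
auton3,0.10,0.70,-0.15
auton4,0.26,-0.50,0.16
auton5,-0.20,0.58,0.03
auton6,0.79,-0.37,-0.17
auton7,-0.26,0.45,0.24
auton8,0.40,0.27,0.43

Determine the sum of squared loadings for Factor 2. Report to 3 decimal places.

1.646

SS loadings for Factor 2 = 0.39² + 0.07² + 0.70² + (-0.50)² + 0.58² + (-0.37)² + 0.45² + 0.27² = 0.1521 + 0.0049 + 0.4900 + 0.2500 + 0.3364 + 0.1369 + 0.2025 + 0.0729 = 1.6457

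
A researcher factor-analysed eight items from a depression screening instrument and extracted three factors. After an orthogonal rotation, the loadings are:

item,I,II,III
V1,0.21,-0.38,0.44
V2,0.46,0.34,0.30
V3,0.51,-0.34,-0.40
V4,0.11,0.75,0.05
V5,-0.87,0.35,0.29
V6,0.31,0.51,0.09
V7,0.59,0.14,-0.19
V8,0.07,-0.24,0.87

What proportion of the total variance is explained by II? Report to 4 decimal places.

0.1747

SS loadings for II = (-0.38)² + 0.34² + (-0.34)² + 0.75² + 0.35² + 0.51² + 0.14² + (-0.24)² = 1.3979
Proportion of variance = 1.3979 / 8 = 0.1747.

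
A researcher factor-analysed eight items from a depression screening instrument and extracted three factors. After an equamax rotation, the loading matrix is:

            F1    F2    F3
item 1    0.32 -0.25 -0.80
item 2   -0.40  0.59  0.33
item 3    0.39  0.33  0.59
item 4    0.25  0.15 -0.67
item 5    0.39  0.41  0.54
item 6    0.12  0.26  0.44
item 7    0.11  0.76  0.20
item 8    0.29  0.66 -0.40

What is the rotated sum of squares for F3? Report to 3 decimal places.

2.231

SS loadings for F3 = (-0.80)² + 0.33² + 0.59² + (-0.67)² + 0.54² + 0.44² + 0.20² + (-0.40)² = 0.6400 + 0.1089 + 0.3481 + 0.4489 + 0.2916 + 0.1936 + 0.0400 + 0.1600 = 2.2311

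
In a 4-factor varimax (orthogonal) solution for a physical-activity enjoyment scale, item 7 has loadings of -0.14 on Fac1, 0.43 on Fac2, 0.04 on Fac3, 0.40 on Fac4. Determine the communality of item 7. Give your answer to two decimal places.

h² = (-0.14)² + 0.43² + 0.04² + 0.40² = 0.0196 + 0.1849 + 0.0016 + 0.1600 = 0.3661

0.37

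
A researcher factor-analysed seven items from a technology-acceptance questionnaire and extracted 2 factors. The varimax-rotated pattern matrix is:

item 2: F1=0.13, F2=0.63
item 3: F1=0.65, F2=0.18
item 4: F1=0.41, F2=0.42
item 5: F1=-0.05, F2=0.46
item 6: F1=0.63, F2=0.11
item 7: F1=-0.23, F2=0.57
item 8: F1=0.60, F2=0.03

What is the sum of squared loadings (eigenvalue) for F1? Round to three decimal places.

1.420

SS loadings for F1 = 0.13² + 0.65² + 0.41² + (-0.05)² + 0.63² + (-0.23)² + 0.60² = 0.0169 + 0.4225 + 0.1681 + 0.0025 + 0.3969 + 0.0529 + 0.3600 = 1.4198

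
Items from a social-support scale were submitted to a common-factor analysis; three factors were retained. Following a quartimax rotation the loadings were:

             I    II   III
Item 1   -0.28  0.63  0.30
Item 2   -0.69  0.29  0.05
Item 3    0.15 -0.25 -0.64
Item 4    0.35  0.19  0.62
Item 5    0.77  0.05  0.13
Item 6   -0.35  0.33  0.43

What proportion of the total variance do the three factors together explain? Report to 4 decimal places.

0.5324

SS loadings by factor: 1.4149, 0.6910, 1.0883; total = 3.1942.
Total variance with 6 standardized items is 6, so the solution explains 3.1942/6 = 0.5324.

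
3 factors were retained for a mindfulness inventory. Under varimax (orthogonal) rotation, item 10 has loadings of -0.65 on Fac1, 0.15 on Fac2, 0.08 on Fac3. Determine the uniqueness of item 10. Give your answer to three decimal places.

0.549

h² = (-0.65)² + 0.15² + 0.08² = 0.4225 + 0.0225 + 0.0064 = 0.4514
Uniqueness u² = 1 − h² = 1 − 0.4514 = 0.5486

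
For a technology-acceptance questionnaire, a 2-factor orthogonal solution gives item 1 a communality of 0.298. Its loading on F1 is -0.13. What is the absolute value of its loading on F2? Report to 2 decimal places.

0.53

Under orthogonal rotation h² = Σλ², so λ_F2² = h² − (0.0169) = 0.298 − 0.0169 = 0.2811.
|λ| = √0.2811 = 0.5302.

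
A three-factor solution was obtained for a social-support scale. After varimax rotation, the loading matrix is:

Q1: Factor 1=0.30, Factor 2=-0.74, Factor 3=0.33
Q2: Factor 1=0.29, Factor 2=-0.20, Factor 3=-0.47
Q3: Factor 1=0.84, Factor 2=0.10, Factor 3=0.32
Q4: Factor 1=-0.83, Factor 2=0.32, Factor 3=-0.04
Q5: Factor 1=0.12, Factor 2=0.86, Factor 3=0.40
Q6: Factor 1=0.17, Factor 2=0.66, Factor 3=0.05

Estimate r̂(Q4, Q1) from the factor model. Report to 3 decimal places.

r̂ = Σ λ_i·λ_j across factors = (-0.83)(0.30) + (0.32)(-0.74) + (-0.04)(0.33)
  = -0.2490 -0.2368 -0.0132 = -0.4990

-0.499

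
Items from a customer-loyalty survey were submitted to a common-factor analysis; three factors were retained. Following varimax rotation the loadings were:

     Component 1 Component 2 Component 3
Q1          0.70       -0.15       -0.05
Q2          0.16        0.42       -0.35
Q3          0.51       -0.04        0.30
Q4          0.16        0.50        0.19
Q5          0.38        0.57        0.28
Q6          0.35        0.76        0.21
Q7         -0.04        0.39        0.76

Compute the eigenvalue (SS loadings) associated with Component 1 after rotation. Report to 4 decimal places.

1.0698

SS loadings for Component 1 = 0.70² + 0.16² + 0.51² + 0.16² + 0.38² + 0.35² + (-0.04)² = 0.4900 + 0.0256 + 0.2601 + 0.0256 + 0.1444 + 0.1225 + 0.0016 = 1.0698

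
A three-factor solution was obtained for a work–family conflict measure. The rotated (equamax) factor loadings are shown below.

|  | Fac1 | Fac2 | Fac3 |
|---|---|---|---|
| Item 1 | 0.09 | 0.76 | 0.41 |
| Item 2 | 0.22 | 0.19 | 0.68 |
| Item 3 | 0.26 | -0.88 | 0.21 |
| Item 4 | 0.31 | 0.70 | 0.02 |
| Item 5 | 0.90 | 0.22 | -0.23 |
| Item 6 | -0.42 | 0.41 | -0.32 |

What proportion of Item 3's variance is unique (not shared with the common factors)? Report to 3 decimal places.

h² = 0.26² + (-0.88)² + 0.21² = 0.0676 + 0.7744 + 0.0441 = 0.8861
Uniqueness u² = 1 − h² = 1 − 0.8861 = 0.1139

0.114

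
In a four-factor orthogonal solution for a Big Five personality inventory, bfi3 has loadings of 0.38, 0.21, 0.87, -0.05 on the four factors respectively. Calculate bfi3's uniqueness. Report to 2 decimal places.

h² = 0.38² + 0.21² + 0.87² + (-0.05)² = 0.1444 + 0.0441 + 0.7569 + 0.0025 = 0.9479
Uniqueness u² = 1 − h² = 1 − 0.9479 = 0.0521

0.05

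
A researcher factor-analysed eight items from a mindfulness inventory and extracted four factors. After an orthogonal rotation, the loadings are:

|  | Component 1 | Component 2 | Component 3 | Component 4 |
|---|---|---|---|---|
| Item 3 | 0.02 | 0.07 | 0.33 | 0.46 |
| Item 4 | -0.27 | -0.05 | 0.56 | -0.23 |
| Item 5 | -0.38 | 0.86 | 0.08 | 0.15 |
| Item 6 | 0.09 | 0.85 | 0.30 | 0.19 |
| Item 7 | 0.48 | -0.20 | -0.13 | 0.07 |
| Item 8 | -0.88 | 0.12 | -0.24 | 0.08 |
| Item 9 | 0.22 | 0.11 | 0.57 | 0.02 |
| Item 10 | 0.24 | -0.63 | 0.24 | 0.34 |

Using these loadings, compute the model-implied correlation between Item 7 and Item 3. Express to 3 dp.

-0.015

r̂ = Σ λ_i·λ_j across factors = (0.48)(0.02) + (-0.20)(0.07) + (-0.13)(0.33) + (0.07)(0.46)
  = +0.0096 -0.0140 -0.0429 +0.0322 = -0.0151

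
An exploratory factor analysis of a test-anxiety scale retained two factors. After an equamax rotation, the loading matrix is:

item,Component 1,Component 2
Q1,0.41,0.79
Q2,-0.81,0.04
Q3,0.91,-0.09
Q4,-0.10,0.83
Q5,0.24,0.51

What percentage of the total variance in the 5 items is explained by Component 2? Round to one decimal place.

SS loadings for Component 2 = 0.79² + 0.04² + (-0.09)² + 0.83² + 0.51² = 1.5828
With 5 standardized items, total variance = 5. Proportion = 1.5828/5 = 0.3166 → 31.66%.

31.7%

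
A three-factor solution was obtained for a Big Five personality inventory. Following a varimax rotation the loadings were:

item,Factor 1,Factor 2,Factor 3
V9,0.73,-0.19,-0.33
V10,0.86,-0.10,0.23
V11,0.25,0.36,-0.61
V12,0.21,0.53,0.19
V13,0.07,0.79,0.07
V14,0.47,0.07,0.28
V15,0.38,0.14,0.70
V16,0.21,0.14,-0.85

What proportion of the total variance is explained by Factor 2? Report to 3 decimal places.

SS loadings for Factor 2 = (-0.19)² + (-0.10)² + 0.36² + 0.53² + 0.79² + 0.07² + 0.14² + 0.14² = 1.1248
Proportion of variance = 1.1248 / 8 = 0.1406.

0.141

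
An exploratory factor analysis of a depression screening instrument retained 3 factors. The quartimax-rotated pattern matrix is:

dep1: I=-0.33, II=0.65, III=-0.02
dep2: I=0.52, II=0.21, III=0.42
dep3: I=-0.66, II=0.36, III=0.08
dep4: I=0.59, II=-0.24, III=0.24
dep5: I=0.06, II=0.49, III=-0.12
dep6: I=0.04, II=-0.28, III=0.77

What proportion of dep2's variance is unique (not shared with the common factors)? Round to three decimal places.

h² = 0.52² + 0.21² + 0.42² = 0.2704 + 0.0441 + 0.1764 = 0.4909
Uniqueness u² = 1 − h² = 1 − 0.4909 = 0.5091

0.509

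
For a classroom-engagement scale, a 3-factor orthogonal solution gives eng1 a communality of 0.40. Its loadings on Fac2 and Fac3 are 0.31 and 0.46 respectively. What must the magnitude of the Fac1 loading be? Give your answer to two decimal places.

0.30

Under orthogonal rotation h² = Σλ², so λ_Fac1² = h² − (0.3077) = 0.40 − 0.3077 = 0.0923.
|λ| = √0.0923 = 0.3038.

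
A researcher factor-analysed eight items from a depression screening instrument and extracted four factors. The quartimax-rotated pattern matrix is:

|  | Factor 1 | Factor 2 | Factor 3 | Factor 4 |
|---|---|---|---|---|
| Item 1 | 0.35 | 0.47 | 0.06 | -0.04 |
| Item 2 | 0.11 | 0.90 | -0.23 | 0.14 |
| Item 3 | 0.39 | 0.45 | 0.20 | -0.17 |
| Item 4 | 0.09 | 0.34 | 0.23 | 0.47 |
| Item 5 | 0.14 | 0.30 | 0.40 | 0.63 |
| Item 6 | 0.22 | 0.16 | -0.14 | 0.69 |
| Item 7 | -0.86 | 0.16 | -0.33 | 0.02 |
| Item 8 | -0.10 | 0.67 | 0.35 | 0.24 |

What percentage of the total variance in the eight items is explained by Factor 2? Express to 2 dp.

SS loadings for Factor 2 = 0.47² + 0.90² + 0.45² + 0.34² + 0.30² + 0.16² + 0.16² + 0.67² = 1.9391
With 8 standardized items, total variance = 8. Proportion = 1.9391/8 = 0.2424 → 24.24%.

24.24%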